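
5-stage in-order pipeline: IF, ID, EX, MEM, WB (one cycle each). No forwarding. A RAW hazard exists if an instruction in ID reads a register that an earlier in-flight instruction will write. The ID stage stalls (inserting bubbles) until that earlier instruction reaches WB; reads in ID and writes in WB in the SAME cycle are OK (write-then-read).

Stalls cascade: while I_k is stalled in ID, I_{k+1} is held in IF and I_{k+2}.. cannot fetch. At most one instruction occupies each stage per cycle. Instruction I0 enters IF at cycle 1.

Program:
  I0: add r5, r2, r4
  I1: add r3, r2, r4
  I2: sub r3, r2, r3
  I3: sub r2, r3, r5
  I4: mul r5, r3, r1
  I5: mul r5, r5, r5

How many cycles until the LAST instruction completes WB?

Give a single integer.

Answer: 16

Derivation:
I0 add r5 <- r2,r4: IF@1 ID@2 stall=0 (-) EX@3 MEM@4 WB@5
I1 add r3 <- r2,r4: IF@2 ID@3 stall=0 (-) EX@4 MEM@5 WB@6
I2 sub r3 <- r2,r3: IF@3 ID@4 stall=2 (RAW on I1.r3 (WB@6)) EX@7 MEM@8 WB@9
I3 sub r2 <- r3,r5: IF@4 ID@7 stall=2 (RAW on I2.r3 (WB@9)) EX@10 MEM@11 WB@12
I4 mul r5 <- r3,r1: IF@7 ID@10 stall=0 (-) EX@11 MEM@12 WB@13
I5 mul r5 <- r5,r5: IF@10 ID@11 stall=2 (RAW on I4.r5 (WB@13)) EX@14 MEM@15 WB@16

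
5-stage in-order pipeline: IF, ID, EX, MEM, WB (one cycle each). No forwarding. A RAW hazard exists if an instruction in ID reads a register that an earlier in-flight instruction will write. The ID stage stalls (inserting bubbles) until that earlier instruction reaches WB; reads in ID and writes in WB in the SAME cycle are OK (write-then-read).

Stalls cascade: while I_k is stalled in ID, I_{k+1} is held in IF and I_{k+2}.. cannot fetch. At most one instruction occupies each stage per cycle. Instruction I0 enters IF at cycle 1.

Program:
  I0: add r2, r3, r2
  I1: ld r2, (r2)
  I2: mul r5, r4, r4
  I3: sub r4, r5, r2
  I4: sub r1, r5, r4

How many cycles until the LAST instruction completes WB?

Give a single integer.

I0 add r2 <- r3,r2: IF@1 ID@2 stall=0 (-) EX@3 MEM@4 WB@5
I1 ld r2 <- r2: IF@2 ID@3 stall=2 (RAW on I0.r2 (WB@5)) EX@6 MEM@7 WB@8
I2 mul r5 <- r4,r4: IF@3 ID@6 stall=0 (-) EX@7 MEM@8 WB@9
I3 sub r4 <- r5,r2: IF@6 ID@7 stall=2 (RAW on I2.r5 (WB@9)) EX@10 MEM@11 WB@12
I4 sub r1 <- r5,r4: IF@7 ID@10 stall=2 (RAW on I3.r4 (WB@12)) EX@13 MEM@14 WB@15

Answer: 15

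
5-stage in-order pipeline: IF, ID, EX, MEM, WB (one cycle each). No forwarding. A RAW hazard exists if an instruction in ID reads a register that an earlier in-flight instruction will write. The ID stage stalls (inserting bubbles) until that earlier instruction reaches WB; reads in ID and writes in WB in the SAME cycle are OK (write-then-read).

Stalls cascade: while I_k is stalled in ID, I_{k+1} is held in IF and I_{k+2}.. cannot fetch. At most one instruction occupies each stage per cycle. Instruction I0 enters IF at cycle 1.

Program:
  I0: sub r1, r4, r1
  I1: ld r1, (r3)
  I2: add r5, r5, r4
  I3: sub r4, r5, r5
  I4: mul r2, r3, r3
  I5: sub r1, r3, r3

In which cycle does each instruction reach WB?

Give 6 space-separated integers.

Answer: 5 6 7 10 11 12

Derivation:
I0 sub r1 <- r4,r1: IF@1 ID@2 stall=0 (-) EX@3 MEM@4 WB@5
I1 ld r1 <- r3: IF@2 ID@3 stall=0 (-) EX@4 MEM@5 WB@6
I2 add r5 <- r5,r4: IF@3 ID@4 stall=0 (-) EX@5 MEM@6 WB@7
I3 sub r4 <- r5,r5: IF@4 ID@5 stall=2 (RAW on I2.r5 (WB@7)) EX@8 MEM@9 WB@10
I4 mul r2 <- r3,r3: IF@5 ID@8 stall=0 (-) EX@9 MEM@10 WB@11
I5 sub r1 <- r3,r3: IF@8 ID@9 stall=0 (-) EX@10 MEM@11 WB@12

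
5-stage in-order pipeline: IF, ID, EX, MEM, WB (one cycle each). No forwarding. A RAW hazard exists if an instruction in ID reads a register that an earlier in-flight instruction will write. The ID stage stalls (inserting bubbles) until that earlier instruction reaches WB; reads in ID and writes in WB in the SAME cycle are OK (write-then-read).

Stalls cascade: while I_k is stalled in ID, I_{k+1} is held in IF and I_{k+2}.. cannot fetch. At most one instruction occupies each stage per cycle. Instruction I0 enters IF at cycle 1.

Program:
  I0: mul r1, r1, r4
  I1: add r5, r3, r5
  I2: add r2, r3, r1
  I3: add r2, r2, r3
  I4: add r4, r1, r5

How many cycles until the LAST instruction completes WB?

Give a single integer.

I0 mul r1 <- r1,r4: IF@1 ID@2 stall=0 (-) EX@3 MEM@4 WB@5
I1 add r5 <- r3,r5: IF@2 ID@3 stall=0 (-) EX@4 MEM@5 WB@6
I2 add r2 <- r3,r1: IF@3 ID@4 stall=1 (RAW on I0.r1 (WB@5)) EX@6 MEM@7 WB@8
I3 add r2 <- r2,r3: IF@4 ID@6 stall=2 (RAW on I2.r2 (WB@8)) EX@9 MEM@10 WB@11
I4 add r4 <- r1,r5: IF@6 ID@9 stall=0 (-) EX@10 MEM@11 WB@12

Answer: 12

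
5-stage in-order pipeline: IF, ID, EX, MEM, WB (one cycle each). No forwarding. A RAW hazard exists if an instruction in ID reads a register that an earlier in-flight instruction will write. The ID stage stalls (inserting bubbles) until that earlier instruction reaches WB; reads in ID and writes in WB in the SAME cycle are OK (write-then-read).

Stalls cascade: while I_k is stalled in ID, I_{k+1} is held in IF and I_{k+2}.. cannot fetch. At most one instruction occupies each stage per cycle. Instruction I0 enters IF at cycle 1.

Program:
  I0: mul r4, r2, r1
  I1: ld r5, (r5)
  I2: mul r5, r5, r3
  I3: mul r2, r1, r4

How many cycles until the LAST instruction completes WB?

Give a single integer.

Answer: 10

Derivation:
I0 mul r4 <- r2,r1: IF@1 ID@2 stall=0 (-) EX@3 MEM@4 WB@5
I1 ld r5 <- r5: IF@2 ID@3 stall=0 (-) EX@4 MEM@5 WB@6
I2 mul r5 <- r5,r3: IF@3 ID@4 stall=2 (RAW on I1.r5 (WB@6)) EX@7 MEM@8 WB@9
I3 mul r2 <- r1,r4: IF@4 ID@7 stall=0 (-) EX@8 MEM@9 WB@10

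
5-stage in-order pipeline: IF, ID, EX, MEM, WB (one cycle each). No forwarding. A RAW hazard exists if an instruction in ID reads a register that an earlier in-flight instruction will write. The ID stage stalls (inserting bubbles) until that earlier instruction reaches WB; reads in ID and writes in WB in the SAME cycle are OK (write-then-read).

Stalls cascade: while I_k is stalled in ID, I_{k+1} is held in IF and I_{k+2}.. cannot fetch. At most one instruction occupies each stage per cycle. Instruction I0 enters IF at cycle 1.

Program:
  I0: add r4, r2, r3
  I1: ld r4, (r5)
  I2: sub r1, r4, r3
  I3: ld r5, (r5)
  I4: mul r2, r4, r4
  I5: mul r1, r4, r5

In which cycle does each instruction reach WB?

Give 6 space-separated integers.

I0 add r4 <- r2,r3: IF@1 ID@2 stall=0 (-) EX@3 MEM@4 WB@5
I1 ld r4 <- r5: IF@2 ID@3 stall=0 (-) EX@4 MEM@5 WB@6
I2 sub r1 <- r4,r3: IF@3 ID@4 stall=2 (RAW on I1.r4 (WB@6)) EX@7 MEM@8 WB@9
I3 ld r5 <- r5: IF@4 ID@7 stall=0 (-) EX@8 MEM@9 WB@10
I4 mul r2 <- r4,r4: IF@7 ID@8 stall=0 (-) EX@9 MEM@10 WB@11
I5 mul r1 <- r4,r5: IF@8 ID@9 stall=1 (RAW on I3.r5 (WB@10)) EX@11 MEM@12 WB@13

Answer: 5 6 9 10 11 13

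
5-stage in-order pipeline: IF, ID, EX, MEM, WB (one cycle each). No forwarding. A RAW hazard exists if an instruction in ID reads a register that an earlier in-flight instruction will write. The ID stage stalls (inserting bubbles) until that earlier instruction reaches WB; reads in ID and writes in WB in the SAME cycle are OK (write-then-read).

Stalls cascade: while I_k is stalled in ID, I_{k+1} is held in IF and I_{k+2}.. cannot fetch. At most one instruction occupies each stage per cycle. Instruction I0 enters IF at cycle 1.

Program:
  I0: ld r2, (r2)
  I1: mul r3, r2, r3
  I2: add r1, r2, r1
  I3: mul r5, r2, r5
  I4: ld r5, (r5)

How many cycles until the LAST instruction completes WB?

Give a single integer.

I0 ld r2 <- r2: IF@1 ID@2 stall=0 (-) EX@3 MEM@4 WB@5
I1 mul r3 <- r2,r3: IF@2 ID@3 stall=2 (RAW on I0.r2 (WB@5)) EX@6 MEM@7 WB@8
I2 add r1 <- r2,r1: IF@3 ID@6 stall=0 (-) EX@7 MEM@8 WB@9
I3 mul r5 <- r2,r5: IF@6 ID@7 stall=0 (-) EX@8 MEM@9 WB@10
I4 ld r5 <- r5: IF@7 ID@8 stall=2 (RAW on I3.r5 (WB@10)) EX@11 MEM@12 WB@13

Answer: 13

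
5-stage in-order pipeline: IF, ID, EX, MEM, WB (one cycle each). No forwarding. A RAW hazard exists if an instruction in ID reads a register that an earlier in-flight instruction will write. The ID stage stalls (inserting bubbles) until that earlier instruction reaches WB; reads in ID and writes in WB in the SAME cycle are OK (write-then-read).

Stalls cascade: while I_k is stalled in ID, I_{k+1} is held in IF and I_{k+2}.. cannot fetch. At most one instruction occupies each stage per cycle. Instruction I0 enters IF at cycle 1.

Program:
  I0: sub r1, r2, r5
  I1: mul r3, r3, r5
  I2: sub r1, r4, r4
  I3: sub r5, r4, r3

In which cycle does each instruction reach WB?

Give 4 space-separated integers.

Answer: 5 6 7 9

Derivation:
I0 sub r1 <- r2,r5: IF@1 ID@2 stall=0 (-) EX@3 MEM@4 WB@5
I1 mul r3 <- r3,r5: IF@2 ID@3 stall=0 (-) EX@4 MEM@5 WB@6
I2 sub r1 <- r4,r4: IF@3 ID@4 stall=0 (-) EX@5 MEM@6 WB@7
I3 sub r5 <- r4,r3: IF@4 ID@5 stall=1 (RAW on I1.r3 (WB@6)) EX@7 MEM@8 WB@9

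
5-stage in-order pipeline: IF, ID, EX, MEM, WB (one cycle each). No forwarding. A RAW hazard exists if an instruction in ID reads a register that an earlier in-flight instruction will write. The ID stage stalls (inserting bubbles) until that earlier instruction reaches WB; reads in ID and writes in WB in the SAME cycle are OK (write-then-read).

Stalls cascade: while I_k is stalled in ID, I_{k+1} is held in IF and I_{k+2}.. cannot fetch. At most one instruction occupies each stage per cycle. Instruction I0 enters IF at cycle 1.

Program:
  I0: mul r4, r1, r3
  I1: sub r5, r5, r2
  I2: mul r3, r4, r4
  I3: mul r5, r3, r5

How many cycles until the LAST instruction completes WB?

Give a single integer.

Answer: 11

Derivation:
I0 mul r4 <- r1,r3: IF@1 ID@2 stall=0 (-) EX@3 MEM@4 WB@5
I1 sub r5 <- r5,r2: IF@2 ID@3 stall=0 (-) EX@4 MEM@5 WB@6
I2 mul r3 <- r4,r4: IF@3 ID@4 stall=1 (RAW on I0.r4 (WB@5)) EX@6 MEM@7 WB@8
I3 mul r5 <- r3,r5: IF@4 ID@6 stall=2 (RAW on I2.r3 (WB@8)) EX@9 MEM@10 WB@11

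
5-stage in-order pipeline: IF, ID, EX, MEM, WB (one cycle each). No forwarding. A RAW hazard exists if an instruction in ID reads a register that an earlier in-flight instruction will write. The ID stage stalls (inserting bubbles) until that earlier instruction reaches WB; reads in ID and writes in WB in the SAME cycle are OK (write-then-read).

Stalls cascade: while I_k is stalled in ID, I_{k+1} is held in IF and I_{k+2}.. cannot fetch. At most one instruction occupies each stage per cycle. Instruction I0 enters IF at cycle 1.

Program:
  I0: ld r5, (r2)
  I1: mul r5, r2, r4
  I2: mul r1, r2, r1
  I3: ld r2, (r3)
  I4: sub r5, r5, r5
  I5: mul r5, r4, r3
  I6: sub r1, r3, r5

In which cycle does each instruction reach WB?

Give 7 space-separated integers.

I0 ld r5 <- r2: IF@1 ID@2 stall=0 (-) EX@3 MEM@4 WB@5
I1 mul r5 <- r2,r4: IF@2 ID@3 stall=0 (-) EX@4 MEM@5 WB@6
I2 mul r1 <- r2,r1: IF@3 ID@4 stall=0 (-) EX@5 MEM@6 WB@7
I3 ld r2 <- r3: IF@4 ID@5 stall=0 (-) EX@6 MEM@7 WB@8
I4 sub r5 <- r5,r5: IF@5 ID@6 stall=0 (-) EX@7 MEM@8 WB@9
I5 mul r5 <- r4,r3: IF@6 ID@7 stall=0 (-) EX@8 MEM@9 WB@10
I6 sub r1 <- r3,r5: IF@7 ID@8 stall=2 (RAW on I5.r5 (WB@10)) EX@11 MEM@12 WB@13

Answer: 5 6 7 8 9 10 13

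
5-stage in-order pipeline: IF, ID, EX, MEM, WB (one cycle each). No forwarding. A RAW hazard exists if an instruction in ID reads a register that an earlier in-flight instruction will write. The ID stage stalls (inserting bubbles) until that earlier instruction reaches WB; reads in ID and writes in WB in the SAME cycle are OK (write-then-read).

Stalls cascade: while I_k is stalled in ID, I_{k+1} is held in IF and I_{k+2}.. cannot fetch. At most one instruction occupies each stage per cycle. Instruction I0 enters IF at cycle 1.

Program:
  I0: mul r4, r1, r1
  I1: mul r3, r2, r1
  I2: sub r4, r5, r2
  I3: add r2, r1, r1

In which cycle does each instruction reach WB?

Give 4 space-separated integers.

Answer: 5 6 7 8

Derivation:
I0 mul r4 <- r1,r1: IF@1 ID@2 stall=0 (-) EX@3 MEM@4 WB@5
I1 mul r3 <- r2,r1: IF@2 ID@3 stall=0 (-) EX@4 MEM@5 WB@6
I2 sub r4 <- r5,r2: IF@3 ID@4 stall=0 (-) EX@5 MEM@6 WB@7
I3 add r2 <- r1,r1: IF@4 ID@5 stall=0 (-) EX@6 MEM@7 WB@8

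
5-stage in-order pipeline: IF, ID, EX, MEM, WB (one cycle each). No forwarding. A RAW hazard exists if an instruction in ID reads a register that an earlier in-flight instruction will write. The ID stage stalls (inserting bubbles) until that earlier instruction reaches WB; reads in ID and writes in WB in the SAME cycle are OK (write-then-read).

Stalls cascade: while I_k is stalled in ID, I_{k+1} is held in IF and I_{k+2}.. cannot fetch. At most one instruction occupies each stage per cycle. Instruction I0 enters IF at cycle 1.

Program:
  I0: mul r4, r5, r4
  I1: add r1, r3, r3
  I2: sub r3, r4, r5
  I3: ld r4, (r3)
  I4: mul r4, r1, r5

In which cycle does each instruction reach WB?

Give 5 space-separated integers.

I0 mul r4 <- r5,r4: IF@1 ID@2 stall=0 (-) EX@3 MEM@4 WB@5
I1 add r1 <- r3,r3: IF@2 ID@3 stall=0 (-) EX@4 MEM@5 WB@6
I2 sub r3 <- r4,r5: IF@3 ID@4 stall=1 (RAW on I0.r4 (WB@5)) EX@6 MEM@7 WB@8
I3 ld r4 <- r3: IF@4 ID@6 stall=2 (RAW on I2.r3 (WB@8)) EX@9 MEM@10 WB@11
I4 mul r4 <- r1,r5: IF@6 ID@9 stall=0 (-) EX@10 MEM@11 WB@12

Answer: 5 6 8 11 12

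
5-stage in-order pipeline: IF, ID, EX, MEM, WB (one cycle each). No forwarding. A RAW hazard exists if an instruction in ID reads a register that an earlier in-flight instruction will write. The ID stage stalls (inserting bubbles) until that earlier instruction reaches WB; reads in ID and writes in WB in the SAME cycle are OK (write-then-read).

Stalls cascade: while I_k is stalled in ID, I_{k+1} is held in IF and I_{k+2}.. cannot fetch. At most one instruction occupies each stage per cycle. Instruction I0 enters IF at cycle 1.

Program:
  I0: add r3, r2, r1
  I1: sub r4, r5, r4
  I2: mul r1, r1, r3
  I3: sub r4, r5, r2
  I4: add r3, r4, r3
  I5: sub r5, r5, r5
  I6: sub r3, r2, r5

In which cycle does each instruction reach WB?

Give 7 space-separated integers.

Answer: 5 6 8 9 12 13 16

Derivation:
I0 add r3 <- r2,r1: IF@1 ID@2 stall=0 (-) EX@3 MEM@4 WB@5
I1 sub r4 <- r5,r4: IF@2 ID@3 stall=0 (-) EX@4 MEM@5 WB@6
I2 mul r1 <- r1,r3: IF@3 ID@4 stall=1 (RAW on I0.r3 (WB@5)) EX@6 MEM@7 WB@8
I3 sub r4 <- r5,r2: IF@4 ID@6 stall=0 (-) EX@7 MEM@8 WB@9
I4 add r3 <- r4,r3: IF@6 ID@7 stall=2 (RAW on I3.r4 (WB@9)) EX@10 MEM@11 WB@12
I5 sub r5 <- r5,r5: IF@7 ID@10 stall=0 (-) EX@11 MEM@12 WB@13
I6 sub r3 <- r2,r5: IF@10 ID@11 stall=2 (RAW on I5.r5 (WB@13)) EX@14 MEM@15 WB@16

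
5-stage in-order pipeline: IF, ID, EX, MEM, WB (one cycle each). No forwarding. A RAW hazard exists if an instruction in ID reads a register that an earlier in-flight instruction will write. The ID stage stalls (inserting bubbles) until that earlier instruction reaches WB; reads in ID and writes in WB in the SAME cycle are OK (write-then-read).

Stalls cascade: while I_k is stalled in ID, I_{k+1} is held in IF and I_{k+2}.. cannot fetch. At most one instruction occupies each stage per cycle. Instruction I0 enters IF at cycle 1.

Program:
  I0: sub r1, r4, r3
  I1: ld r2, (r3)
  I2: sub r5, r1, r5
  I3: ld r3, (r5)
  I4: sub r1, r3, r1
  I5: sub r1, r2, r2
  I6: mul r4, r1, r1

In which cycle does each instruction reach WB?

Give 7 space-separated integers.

I0 sub r1 <- r4,r3: IF@1 ID@2 stall=0 (-) EX@3 MEM@4 WB@5
I1 ld r2 <- r3: IF@2 ID@3 stall=0 (-) EX@4 MEM@5 WB@6
I2 sub r5 <- r1,r5: IF@3 ID@4 stall=1 (RAW on I0.r1 (WB@5)) EX@6 MEM@7 WB@8
I3 ld r3 <- r5: IF@4 ID@6 stall=2 (RAW on I2.r5 (WB@8)) EX@9 MEM@10 WB@11
I4 sub r1 <- r3,r1: IF@6 ID@9 stall=2 (RAW on I3.r3 (WB@11)) EX@12 MEM@13 WB@14
I5 sub r1 <- r2,r2: IF@9 ID@12 stall=0 (-) EX@13 MEM@14 WB@15
I6 mul r4 <- r1,r1: IF@12 ID@13 stall=2 (RAW on I5.r1 (WB@15)) EX@16 MEM@17 WB@18

Answer: 5 6 8 11 14 15 18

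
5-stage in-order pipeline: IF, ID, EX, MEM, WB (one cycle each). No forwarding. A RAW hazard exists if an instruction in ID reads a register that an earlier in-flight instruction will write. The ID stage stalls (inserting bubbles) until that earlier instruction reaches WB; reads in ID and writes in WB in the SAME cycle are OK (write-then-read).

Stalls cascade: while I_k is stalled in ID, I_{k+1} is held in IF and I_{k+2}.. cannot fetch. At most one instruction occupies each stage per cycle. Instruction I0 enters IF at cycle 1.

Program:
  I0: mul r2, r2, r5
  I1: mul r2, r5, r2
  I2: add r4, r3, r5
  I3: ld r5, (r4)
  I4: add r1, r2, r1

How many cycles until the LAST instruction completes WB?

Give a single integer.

I0 mul r2 <- r2,r5: IF@1 ID@2 stall=0 (-) EX@3 MEM@4 WB@5
I1 mul r2 <- r5,r2: IF@2 ID@3 stall=2 (RAW on I0.r2 (WB@5)) EX@6 MEM@7 WB@8
I2 add r4 <- r3,r5: IF@3 ID@6 stall=0 (-) EX@7 MEM@8 WB@9
I3 ld r5 <- r4: IF@6 ID@7 stall=2 (RAW on I2.r4 (WB@9)) EX@10 MEM@11 WB@12
I4 add r1 <- r2,r1: IF@7 ID@10 stall=0 (-) EX@11 MEM@12 WB@13

Answer: 13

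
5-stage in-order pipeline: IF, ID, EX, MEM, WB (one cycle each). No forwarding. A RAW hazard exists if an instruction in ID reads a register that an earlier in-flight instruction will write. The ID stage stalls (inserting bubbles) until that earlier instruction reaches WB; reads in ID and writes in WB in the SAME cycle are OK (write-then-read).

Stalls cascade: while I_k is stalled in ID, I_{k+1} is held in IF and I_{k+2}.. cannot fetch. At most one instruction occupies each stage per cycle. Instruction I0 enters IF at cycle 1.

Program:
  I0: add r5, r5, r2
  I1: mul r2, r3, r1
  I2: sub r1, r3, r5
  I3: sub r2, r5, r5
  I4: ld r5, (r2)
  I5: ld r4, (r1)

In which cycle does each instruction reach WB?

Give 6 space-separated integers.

Answer: 5 6 8 9 12 13

Derivation:
I0 add r5 <- r5,r2: IF@1 ID@2 stall=0 (-) EX@3 MEM@4 WB@5
I1 mul r2 <- r3,r1: IF@2 ID@3 stall=0 (-) EX@4 MEM@5 WB@6
I2 sub r1 <- r3,r5: IF@3 ID@4 stall=1 (RAW on I0.r5 (WB@5)) EX@6 MEM@7 WB@8
I3 sub r2 <- r5,r5: IF@4 ID@6 stall=0 (-) EX@7 MEM@8 WB@9
I4 ld r5 <- r2: IF@6 ID@7 stall=2 (RAW on I3.r2 (WB@9)) EX@10 MEM@11 WB@12
I5 ld r4 <- r1: IF@7 ID@10 stall=0 (-) EX@11 MEM@12 WB@13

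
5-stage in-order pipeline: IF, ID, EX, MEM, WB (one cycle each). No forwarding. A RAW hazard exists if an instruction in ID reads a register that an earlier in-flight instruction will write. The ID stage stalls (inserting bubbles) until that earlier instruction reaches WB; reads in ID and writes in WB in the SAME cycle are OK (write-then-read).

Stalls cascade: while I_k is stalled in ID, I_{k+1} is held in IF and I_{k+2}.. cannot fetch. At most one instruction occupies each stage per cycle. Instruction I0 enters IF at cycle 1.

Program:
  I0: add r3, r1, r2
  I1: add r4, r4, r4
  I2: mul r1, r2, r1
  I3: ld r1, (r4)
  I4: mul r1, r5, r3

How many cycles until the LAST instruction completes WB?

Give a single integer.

Answer: 10

Derivation:
I0 add r3 <- r1,r2: IF@1 ID@2 stall=0 (-) EX@3 MEM@4 WB@5
I1 add r4 <- r4,r4: IF@2 ID@3 stall=0 (-) EX@4 MEM@5 WB@6
I2 mul r1 <- r2,r1: IF@3 ID@4 stall=0 (-) EX@5 MEM@6 WB@7
I3 ld r1 <- r4: IF@4 ID@5 stall=1 (RAW on I1.r4 (WB@6)) EX@7 MEM@8 WB@9
I4 mul r1 <- r5,r3: IF@5 ID@7 stall=0 (-) EX@8 MEM@9 WB@10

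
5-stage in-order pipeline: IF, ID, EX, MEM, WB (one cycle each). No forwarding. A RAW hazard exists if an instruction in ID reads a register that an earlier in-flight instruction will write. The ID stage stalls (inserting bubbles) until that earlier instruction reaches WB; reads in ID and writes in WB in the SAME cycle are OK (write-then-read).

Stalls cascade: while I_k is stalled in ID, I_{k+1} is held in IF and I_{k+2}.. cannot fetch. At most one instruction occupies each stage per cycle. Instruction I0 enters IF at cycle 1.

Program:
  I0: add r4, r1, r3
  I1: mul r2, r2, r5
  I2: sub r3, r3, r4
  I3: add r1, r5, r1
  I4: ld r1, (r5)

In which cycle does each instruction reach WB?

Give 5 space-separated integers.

I0 add r4 <- r1,r3: IF@1 ID@2 stall=0 (-) EX@3 MEM@4 WB@5
I1 mul r2 <- r2,r5: IF@2 ID@3 stall=0 (-) EX@4 MEM@5 WB@6
I2 sub r3 <- r3,r4: IF@3 ID@4 stall=1 (RAW on I0.r4 (WB@5)) EX@6 MEM@7 WB@8
I3 add r1 <- r5,r1: IF@4 ID@6 stall=0 (-) EX@7 MEM@8 WB@9
I4 ld r1 <- r5: IF@6 ID@7 stall=0 (-) EX@8 MEM@9 WB@10

Answer: 5 6 8 9 10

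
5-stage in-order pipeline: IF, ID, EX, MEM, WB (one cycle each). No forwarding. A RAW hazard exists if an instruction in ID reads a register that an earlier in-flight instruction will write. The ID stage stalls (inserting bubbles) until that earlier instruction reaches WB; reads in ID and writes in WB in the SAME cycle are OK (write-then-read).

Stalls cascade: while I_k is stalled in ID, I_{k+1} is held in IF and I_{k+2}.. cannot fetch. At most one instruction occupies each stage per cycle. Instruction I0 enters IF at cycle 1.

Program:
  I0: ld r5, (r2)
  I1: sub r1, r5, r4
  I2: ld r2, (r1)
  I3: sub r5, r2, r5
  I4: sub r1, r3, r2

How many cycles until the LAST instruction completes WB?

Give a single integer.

Answer: 15

Derivation:
I0 ld r5 <- r2: IF@1 ID@2 stall=0 (-) EX@3 MEM@4 WB@5
I1 sub r1 <- r5,r4: IF@2 ID@3 stall=2 (RAW on I0.r5 (WB@5)) EX@6 MEM@7 WB@8
I2 ld r2 <- r1: IF@3 ID@6 stall=2 (RAW on I1.r1 (WB@8)) EX@9 MEM@10 WB@11
I3 sub r5 <- r2,r5: IF@6 ID@9 stall=2 (RAW on I2.r2 (WB@11)) EX@12 MEM@13 WB@14
I4 sub r1 <- r3,r2: IF@9 ID@12 stall=0 (-) EX@13 MEM@14 WB@15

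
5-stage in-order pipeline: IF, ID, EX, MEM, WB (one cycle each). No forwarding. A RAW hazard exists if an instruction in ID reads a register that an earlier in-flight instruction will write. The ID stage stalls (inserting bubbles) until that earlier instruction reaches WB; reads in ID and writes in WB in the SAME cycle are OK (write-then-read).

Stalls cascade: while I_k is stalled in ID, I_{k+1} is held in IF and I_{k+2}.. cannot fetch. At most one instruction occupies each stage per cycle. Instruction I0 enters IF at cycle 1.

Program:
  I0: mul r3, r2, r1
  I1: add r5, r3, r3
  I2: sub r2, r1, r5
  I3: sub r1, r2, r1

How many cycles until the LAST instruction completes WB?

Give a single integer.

I0 mul r3 <- r2,r1: IF@1 ID@2 stall=0 (-) EX@3 MEM@4 WB@5
I1 add r5 <- r3,r3: IF@2 ID@3 stall=2 (RAW on I0.r3 (WB@5)) EX@6 MEM@7 WB@8
I2 sub r2 <- r1,r5: IF@3 ID@6 stall=2 (RAW on I1.r5 (WB@8)) EX@9 MEM@10 WB@11
I3 sub r1 <- r2,r1: IF@6 ID@9 stall=2 (RAW on I2.r2 (WB@11)) EX@12 MEM@13 WB@14

Answer: 14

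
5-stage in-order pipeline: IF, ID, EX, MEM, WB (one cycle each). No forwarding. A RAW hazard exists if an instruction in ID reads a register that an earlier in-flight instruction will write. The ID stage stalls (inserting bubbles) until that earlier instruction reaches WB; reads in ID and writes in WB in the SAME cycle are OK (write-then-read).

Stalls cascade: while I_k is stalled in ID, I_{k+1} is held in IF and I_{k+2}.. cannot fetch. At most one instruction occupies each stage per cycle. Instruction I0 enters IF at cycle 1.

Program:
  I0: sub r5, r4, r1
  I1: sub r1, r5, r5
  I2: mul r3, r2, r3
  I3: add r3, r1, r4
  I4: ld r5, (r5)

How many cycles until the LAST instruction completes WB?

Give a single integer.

Answer: 12

Derivation:
I0 sub r5 <- r4,r1: IF@1 ID@2 stall=0 (-) EX@3 MEM@4 WB@5
I1 sub r1 <- r5,r5: IF@2 ID@3 stall=2 (RAW on I0.r5 (WB@5)) EX@6 MEM@7 WB@8
I2 mul r3 <- r2,r3: IF@3 ID@6 stall=0 (-) EX@7 MEM@8 WB@9
I3 add r3 <- r1,r4: IF@6 ID@7 stall=1 (RAW on I1.r1 (WB@8)) EX@9 MEM@10 WB@11
I4 ld r5 <- r5: IF@7 ID@9 stall=0 (-) EX@10 MEM@11 WB@12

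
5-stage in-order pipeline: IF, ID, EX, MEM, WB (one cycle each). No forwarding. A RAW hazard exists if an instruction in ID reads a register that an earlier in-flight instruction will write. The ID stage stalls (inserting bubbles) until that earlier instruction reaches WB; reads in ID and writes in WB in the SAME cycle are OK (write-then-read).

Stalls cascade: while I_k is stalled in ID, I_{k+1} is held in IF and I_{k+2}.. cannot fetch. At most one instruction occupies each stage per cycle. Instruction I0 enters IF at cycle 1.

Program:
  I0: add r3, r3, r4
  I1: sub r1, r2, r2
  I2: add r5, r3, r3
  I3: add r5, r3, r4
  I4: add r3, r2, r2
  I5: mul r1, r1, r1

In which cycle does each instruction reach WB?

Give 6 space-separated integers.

I0 add r3 <- r3,r4: IF@1 ID@2 stall=0 (-) EX@3 MEM@4 WB@5
I1 sub r1 <- r2,r2: IF@2 ID@3 stall=0 (-) EX@4 MEM@5 WB@6
I2 add r5 <- r3,r3: IF@3 ID@4 stall=1 (RAW on I0.r3 (WB@5)) EX@6 MEM@7 WB@8
I3 add r5 <- r3,r4: IF@4 ID@6 stall=0 (-) EX@7 MEM@8 WB@9
I4 add r3 <- r2,r2: IF@6 ID@7 stall=0 (-) EX@8 MEM@9 WB@10
I5 mul r1 <- r1,r1: IF@7 ID@8 stall=0 (-) EX@9 MEM@10 WB@11

Answer: 5 6 8 9 10 11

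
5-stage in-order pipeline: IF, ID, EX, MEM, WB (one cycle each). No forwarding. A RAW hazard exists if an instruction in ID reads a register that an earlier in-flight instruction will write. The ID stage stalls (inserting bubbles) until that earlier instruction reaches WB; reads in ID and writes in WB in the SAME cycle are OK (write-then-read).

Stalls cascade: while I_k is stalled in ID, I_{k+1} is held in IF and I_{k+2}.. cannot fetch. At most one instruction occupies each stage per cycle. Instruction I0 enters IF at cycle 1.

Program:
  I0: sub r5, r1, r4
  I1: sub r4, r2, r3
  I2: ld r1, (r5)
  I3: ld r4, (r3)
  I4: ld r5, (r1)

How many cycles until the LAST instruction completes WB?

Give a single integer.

Answer: 11

Derivation:
I0 sub r5 <- r1,r4: IF@1 ID@2 stall=0 (-) EX@3 MEM@4 WB@5
I1 sub r4 <- r2,r3: IF@2 ID@3 stall=0 (-) EX@4 MEM@5 WB@6
I2 ld r1 <- r5: IF@3 ID@4 stall=1 (RAW on I0.r5 (WB@5)) EX@6 MEM@7 WB@8
I3 ld r4 <- r3: IF@4 ID@6 stall=0 (-) EX@7 MEM@8 WB@9
I4 ld r5 <- r1: IF@6 ID@7 stall=1 (RAW on I2.r1 (WB@8)) EX@9 MEM@10 WB@11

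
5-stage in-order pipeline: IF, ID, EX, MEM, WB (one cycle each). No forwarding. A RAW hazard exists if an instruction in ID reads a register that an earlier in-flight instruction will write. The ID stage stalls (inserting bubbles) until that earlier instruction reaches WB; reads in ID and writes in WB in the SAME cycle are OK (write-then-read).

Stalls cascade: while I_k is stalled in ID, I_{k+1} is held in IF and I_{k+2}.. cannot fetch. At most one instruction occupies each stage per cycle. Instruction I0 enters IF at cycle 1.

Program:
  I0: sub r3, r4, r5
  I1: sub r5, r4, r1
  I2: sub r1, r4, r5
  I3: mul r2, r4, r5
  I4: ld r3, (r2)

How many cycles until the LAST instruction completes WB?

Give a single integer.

Answer: 13

Derivation:
I0 sub r3 <- r4,r5: IF@1 ID@2 stall=0 (-) EX@3 MEM@4 WB@5
I1 sub r5 <- r4,r1: IF@2 ID@3 stall=0 (-) EX@4 MEM@5 WB@6
I2 sub r1 <- r4,r5: IF@3 ID@4 stall=2 (RAW on I1.r5 (WB@6)) EX@7 MEM@8 WB@9
I3 mul r2 <- r4,r5: IF@4 ID@7 stall=0 (-) EX@8 MEM@9 WB@10
I4 ld r3 <- r2: IF@7 ID@8 stall=2 (RAW on I3.r2 (WB@10)) EX@11 MEM@12 WB@13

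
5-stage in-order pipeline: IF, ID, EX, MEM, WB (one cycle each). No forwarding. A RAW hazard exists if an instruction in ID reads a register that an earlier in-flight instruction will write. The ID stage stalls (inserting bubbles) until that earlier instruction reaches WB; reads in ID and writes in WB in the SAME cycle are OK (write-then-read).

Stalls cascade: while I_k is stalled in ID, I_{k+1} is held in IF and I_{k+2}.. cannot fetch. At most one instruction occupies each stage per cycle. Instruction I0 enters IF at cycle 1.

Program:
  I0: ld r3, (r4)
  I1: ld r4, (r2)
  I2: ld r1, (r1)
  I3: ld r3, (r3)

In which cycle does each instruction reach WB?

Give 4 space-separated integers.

Answer: 5 6 7 8

Derivation:
I0 ld r3 <- r4: IF@1 ID@2 stall=0 (-) EX@3 MEM@4 WB@5
I1 ld r4 <- r2: IF@2 ID@3 stall=0 (-) EX@4 MEM@5 WB@6
I2 ld r1 <- r1: IF@3 ID@4 stall=0 (-) EX@5 MEM@6 WB@7
I3 ld r3 <- r3: IF@4 ID@5 stall=0 (-) EX@6 MEM@7 WB@8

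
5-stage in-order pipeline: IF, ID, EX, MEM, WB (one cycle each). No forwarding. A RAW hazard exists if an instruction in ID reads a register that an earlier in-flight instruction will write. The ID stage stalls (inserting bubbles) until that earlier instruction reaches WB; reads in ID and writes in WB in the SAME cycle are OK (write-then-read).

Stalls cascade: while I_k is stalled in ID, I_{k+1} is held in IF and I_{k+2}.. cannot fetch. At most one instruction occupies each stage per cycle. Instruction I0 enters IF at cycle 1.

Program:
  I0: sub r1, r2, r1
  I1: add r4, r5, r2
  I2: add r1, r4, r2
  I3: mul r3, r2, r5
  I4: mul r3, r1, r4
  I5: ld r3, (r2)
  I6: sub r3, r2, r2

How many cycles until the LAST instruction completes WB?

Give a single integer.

I0 sub r1 <- r2,r1: IF@1 ID@2 stall=0 (-) EX@3 MEM@4 WB@5
I1 add r4 <- r5,r2: IF@2 ID@3 stall=0 (-) EX@4 MEM@5 WB@6
I2 add r1 <- r4,r2: IF@3 ID@4 stall=2 (RAW on I1.r4 (WB@6)) EX@7 MEM@8 WB@9
I3 mul r3 <- r2,r5: IF@4 ID@7 stall=0 (-) EX@8 MEM@9 WB@10
I4 mul r3 <- r1,r4: IF@7 ID@8 stall=1 (RAW on I2.r1 (WB@9)) EX@10 MEM@11 WB@12
I5 ld r3 <- r2: IF@8 ID@10 stall=0 (-) EX@11 MEM@12 WB@13
I6 sub r3 <- r2,r2: IF@10 ID@11 stall=0 (-) EX@12 MEM@13 WB@14

Answer: 14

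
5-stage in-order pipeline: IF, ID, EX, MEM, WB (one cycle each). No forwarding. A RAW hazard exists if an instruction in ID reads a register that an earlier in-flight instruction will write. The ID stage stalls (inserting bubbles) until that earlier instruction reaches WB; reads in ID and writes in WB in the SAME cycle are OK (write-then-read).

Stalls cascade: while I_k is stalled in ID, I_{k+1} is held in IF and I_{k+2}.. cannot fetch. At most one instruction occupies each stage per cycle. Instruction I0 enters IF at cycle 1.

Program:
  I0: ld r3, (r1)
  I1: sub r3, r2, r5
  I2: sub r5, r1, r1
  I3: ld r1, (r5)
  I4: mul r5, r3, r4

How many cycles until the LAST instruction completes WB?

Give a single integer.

Answer: 11

Derivation:
I0 ld r3 <- r1: IF@1 ID@2 stall=0 (-) EX@3 MEM@4 WB@5
I1 sub r3 <- r2,r5: IF@2 ID@3 stall=0 (-) EX@4 MEM@5 WB@6
I2 sub r5 <- r1,r1: IF@3 ID@4 stall=0 (-) EX@5 MEM@6 WB@7
I3 ld r1 <- r5: IF@4 ID@5 stall=2 (RAW on I2.r5 (WB@7)) EX@8 MEM@9 WB@10
I4 mul r5 <- r3,r4: IF@5 ID@8 stall=0 (-) EX@9 MEM@10 WB@11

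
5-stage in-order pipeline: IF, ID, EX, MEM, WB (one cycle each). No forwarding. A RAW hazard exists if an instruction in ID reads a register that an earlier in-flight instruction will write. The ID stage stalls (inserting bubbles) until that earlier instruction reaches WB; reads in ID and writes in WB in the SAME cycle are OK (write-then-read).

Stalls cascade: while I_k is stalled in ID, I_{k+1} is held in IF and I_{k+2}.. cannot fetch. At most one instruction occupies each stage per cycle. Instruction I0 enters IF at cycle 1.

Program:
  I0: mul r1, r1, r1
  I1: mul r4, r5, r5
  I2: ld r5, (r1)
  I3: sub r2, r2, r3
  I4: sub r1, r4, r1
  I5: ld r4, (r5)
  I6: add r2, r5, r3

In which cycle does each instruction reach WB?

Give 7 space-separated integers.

Answer: 5 6 8 9 10 11 12

Derivation:
I0 mul r1 <- r1,r1: IF@1 ID@2 stall=0 (-) EX@3 MEM@4 WB@5
I1 mul r4 <- r5,r5: IF@2 ID@3 stall=0 (-) EX@4 MEM@5 WB@6
I2 ld r5 <- r1: IF@3 ID@4 stall=1 (RAW on I0.r1 (WB@5)) EX@6 MEM@7 WB@8
I3 sub r2 <- r2,r3: IF@4 ID@6 stall=0 (-) EX@7 MEM@8 WB@9
I4 sub r1 <- r4,r1: IF@6 ID@7 stall=0 (-) EX@8 MEM@9 WB@10
I5 ld r4 <- r5: IF@7 ID@8 stall=0 (-) EX@9 MEM@10 WB@11
I6 add r2 <- r5,r3: IF@8 ID@9 stall=0 (-) EX@10 MEM@11 WB@12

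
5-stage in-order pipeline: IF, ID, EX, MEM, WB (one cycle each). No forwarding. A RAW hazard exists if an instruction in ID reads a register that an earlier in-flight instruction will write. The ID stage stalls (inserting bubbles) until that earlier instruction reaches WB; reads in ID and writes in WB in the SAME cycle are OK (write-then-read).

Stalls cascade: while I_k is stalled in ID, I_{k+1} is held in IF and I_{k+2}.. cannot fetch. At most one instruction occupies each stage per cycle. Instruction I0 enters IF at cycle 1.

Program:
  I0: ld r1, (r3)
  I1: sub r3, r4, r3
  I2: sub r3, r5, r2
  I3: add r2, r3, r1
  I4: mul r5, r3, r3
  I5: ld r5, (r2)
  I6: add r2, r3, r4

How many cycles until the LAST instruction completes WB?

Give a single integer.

Answer: 14

Derivation:
I0 ld r1 <- r3: IF@1 ID@2 stall=0 (-) EX@3 MEM@4 WB@5
I1 sub r3 <- r4,r3: IF@2 ID@3 stall=0 (-) EX@4 MEM@5 WB@6
I2 sub r3 <- r5,r2: IF@3 ID@4 stall=0 (-) EX@5 MEM@6 WB@7
I3 add r2 <- r3,r1: IF@4 ID@5 stall=2 (RAW on I2.r3 (WB@7)) EX@8 MEM@9 WB@10
I4 mul r5 <- r3,r3: IF@5 ID@8 stall=0 (-) EX@9 MEM@10 WB@11
I5 ld r5 <- r2: IF@8 ID@9 stall=1 (RAW on I3.r2 (WB@10)) EX@11 MEM@12 WB@13
I6 add r2 <- r3,r4: IF@9 ID@11 stall=0 (-) EX@12 MEM@13 WB@14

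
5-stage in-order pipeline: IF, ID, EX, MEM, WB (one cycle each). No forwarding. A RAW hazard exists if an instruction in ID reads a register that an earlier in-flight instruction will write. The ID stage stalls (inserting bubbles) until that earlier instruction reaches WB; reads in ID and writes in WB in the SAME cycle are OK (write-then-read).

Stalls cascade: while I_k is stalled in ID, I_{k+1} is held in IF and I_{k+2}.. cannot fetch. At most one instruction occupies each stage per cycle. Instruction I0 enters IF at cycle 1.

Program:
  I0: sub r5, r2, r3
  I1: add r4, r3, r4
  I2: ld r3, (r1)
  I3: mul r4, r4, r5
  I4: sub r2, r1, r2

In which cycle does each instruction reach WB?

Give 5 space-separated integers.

I0 sub r5 <- r2,r3: IF@1 ID@2 stall=0 (-) EX@3 MEM@4 WB@5
I1 add r4 <- r3,r4: IF@2 ID@3 stall=0 (-) EX@4 MEM@5 WB@6
I2 ld r3 <- r1: IF@3 ID@4 stall=0 (-) EX@5 MEM@6 WB@7
I3 mul r4 <- r4,r5: IF@4 ID@5 stall=1 (RAW on I1.r4 (WB@6)) EX@7 MEM@8 WB@9
I4 sub r2 <- r1,r2: IF@5 ID@7 stall=0 (-) EX@8 MEM@9 WB@10

Answer: 5 6 7 9 10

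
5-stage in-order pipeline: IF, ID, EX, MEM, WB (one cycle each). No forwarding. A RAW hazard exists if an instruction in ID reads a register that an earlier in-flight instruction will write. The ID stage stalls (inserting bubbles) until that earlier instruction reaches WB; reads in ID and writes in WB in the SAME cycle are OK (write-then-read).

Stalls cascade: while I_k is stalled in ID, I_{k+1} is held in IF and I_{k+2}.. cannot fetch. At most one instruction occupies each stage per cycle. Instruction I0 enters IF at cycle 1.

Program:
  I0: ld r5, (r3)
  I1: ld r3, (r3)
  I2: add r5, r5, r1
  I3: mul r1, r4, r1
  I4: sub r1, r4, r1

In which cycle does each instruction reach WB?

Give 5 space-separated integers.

I0 ld r5 <- r3: IF@1 ID@2 stall=0 (-) EX@3 MEM@4 WB@5
I1 ld r3 <- r3: IF@2 ID@3 stall=0 (-) EX@4 MEM@5 WB@6
I2 add r5 <- r5,r1: IF@3 ID@4 stall=1 (RAW on I0.r5 (WB@5)) EX@6 MEM@7 WB@8
I3 mul r1 <- r4,r1: IF@4 ID@6 stall=0 (-) EX@7 MEM@8 WB@9
I4 sub r1 <- r4,r1: IF@6 ID@7 stall=2 (RAW on I3.r1 (WB@9)) EX@10 MEM@11 WB@12

Answer: 5 6 8 9 12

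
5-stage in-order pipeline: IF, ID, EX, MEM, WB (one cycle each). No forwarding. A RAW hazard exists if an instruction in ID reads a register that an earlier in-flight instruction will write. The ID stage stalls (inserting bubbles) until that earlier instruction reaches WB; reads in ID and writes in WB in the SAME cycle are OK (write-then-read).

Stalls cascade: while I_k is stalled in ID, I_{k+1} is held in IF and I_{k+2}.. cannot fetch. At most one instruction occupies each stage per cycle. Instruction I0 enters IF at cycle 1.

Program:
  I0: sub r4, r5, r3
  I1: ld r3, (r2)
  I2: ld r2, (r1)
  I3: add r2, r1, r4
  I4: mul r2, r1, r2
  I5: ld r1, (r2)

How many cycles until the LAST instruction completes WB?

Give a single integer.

Answer: 14

Derivation:
I0 sub r4 <- r5,r3: IF@1 ID@2 stall=0 (-) EX@3 MEM@4 WB@5
I1 ld r3 <- r2: IF@2 ID@3 stall=0 (-) EX@4 MEM@5 WB@6
I2 ld r2 <- r1: IF@3 ID@4 stall=0 (-) EX@5 MEM@6 WB@7
I3 add r2 <- r1,r4: IF@4 ID@5 stall=0 (-) EX@6 MEM@7 WB@8
I4 mul r2 <- r1,r2: IF@5 ID@6 stall=2 (RAW on I3.r2 (WB@8)) EX@9 MEM@10 WB@11
I5 ld r1 <- r2: IF@6 ID@9 stall=2 (RAW on I4.r2 (WB@11)) EX@12 MEM@13 WB@14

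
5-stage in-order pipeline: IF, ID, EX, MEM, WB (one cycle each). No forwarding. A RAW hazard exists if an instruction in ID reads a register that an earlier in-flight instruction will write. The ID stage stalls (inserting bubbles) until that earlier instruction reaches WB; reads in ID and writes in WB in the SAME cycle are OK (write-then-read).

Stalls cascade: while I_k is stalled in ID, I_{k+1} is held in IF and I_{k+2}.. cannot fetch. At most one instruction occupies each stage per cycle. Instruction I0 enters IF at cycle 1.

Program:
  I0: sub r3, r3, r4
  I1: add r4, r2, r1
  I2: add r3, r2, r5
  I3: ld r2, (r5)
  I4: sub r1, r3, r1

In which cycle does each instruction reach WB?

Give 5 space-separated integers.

Answer: 5 6 7 8 10

Derivation:
I0 sub r3 <- r3,r4: IF@1 ID@2 stall=0 (-) EX@3 MEM@4 WB@5
I1 add r4 <- r2,r1: IF@2 ID@3 stall=0 (-) EX@4 MEM@5 WB@6
I2 add r3 <- r2,r5: IF@3 ID@4 stall=0 (-) EX@5 MEM@6 WB@7
I3 ld r2 <- r5: IF@4 ID@5 stall=0 (-) EX@6 MEM@7 WB@8
I4 sub r1 <- r3,r1: IF@5 ID@6 stall=1 (RAW on I2.r3 (WB@7)) EX@8 MEM@9 WB@10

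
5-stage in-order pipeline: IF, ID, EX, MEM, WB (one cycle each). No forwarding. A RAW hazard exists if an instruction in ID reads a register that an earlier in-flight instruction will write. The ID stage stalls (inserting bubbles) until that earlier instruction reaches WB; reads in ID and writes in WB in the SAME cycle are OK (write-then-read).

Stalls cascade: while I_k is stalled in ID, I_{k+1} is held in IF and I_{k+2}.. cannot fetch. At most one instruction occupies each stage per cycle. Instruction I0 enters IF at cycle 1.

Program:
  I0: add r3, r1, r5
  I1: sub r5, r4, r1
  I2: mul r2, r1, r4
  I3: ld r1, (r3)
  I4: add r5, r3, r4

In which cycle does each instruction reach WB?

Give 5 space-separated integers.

I0 add r3 <- r1,r5: IF@1 ID@2 stall=0 (-) EX@3 MEM@4 WB@5
I1 sub r5 <- r4,r1: IF@2 ID@3 stall=0 (-) EX@4 MEM@5 WB@6
I2 mul r2 <- r1,r4: IF@3 ID@4 stall=0 (-) EX@5 MEM@6 WB@7
I3 ld r1 <- r3: IF@4 ID@5 stall=0 (-) EX@6 MEM@7 WB@8
I4 add r5 <- r3,r4: IF@5 ID@6 stall=0 (-) EX@7 MEM@8 WB@9

Answer: 5 6 7 8 9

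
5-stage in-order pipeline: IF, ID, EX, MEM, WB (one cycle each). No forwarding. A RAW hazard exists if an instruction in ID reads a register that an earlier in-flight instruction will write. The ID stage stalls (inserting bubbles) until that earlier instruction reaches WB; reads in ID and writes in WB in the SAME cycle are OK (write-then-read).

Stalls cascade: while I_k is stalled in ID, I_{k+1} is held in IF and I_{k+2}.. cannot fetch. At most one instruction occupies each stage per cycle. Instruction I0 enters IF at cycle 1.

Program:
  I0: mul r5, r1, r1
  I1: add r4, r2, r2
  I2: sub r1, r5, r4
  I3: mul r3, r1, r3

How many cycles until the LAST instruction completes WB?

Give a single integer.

I0 mul r5 <- r1,r1: IF@1 ID@2 stall=0 (-) EX@3 MEM@4 WB@5
I1 add r4 <- r2,r2: IF@2 ID@3 stall=0 (-) EX@4 MEM@5 WB@6
I2 sub r1 <- r5,r4: IF@3 ID@4 stall=2 (RAW on I1.r4 (WB@6)) EX@7 MEM@8 WB@9
I3 mul r3 <- r1,r3: IF@4 ID@7 stall=2 (RAW on I2.r1 (WB@9)) EX@10 MEM@11 WB@12

Answer: 12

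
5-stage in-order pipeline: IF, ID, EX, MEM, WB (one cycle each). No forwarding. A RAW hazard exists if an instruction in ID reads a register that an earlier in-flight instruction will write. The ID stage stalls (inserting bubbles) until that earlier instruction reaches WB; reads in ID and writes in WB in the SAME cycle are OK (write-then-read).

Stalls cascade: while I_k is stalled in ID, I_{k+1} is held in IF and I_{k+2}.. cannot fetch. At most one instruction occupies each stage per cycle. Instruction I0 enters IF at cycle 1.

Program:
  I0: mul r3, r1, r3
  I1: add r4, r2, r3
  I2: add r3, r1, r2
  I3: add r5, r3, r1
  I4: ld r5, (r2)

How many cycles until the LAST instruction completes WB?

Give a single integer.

Answer: 13

Derivation:
I0 mul r3 <- r1,r3: IF@1 ID@2 stall=0 (-) EX@3 MEM@4 WB@5
I1 add r4 <- r2,r3: IF@2 ID@3 stall=2 (RAW on I0.r3 (WB@5)) EX@6 MEM@7 WB@8
I2 add r3 <- r1,r2: IF@3 ID@6 stall=0 (-) EX@7 MEM@8 WB@9
I3 add r5 <- r3,r1: IF@6 ID@7 stall=2 (RAW on I2.r3 (WB@9)) EX@10 MEM@11 WB@12
I4 ld r5 <- r2: IF@7 ID@10 stall=0 (-) EX@11 MEM@12 WB@13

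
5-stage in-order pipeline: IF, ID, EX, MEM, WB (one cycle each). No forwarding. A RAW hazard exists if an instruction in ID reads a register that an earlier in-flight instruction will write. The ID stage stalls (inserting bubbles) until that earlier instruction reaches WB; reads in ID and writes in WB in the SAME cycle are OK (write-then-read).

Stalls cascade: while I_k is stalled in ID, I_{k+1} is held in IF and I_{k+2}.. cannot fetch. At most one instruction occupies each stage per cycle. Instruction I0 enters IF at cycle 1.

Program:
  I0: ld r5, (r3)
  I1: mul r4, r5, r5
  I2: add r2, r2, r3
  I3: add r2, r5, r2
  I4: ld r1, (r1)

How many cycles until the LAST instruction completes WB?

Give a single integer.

Answer: 13

Derivation:
I0 ld r5 <- r3: IF@1 ID@2 stall=0 (-) EX@3 MEM@4 WB@5
I1 mul r4 <- r5,r5: IF@2 ID@3 stall=2 (RAW on I0.r5 (WB@5)) EX@6 MEM@7 WB@8
I2 add r2 <- r2,r3: IF@3 ID@6 stall=0 (-) EX@7 MEM@8 WB@9
I3 add r2 <- r5,r2: IF@6 ID@7 stall=2 (RAW on I2.r2 (WB@9)) EX@10 MEM@11 WB@12
I4 ld r1 <- r1: IF@7 ID@10 stall=0 (-) EX@11 MEM@12 WB@13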